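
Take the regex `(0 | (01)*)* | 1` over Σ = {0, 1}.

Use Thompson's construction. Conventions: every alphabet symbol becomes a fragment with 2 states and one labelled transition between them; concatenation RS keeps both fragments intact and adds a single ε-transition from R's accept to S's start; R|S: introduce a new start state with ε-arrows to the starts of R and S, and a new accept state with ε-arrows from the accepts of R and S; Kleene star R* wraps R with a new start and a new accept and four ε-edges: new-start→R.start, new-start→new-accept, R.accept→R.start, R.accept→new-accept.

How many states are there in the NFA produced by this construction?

16

By structural recursion:
Each of the 4 symbol leaves contributes a 2-state fragment.
  01 = 4 states
  (01)* = 6 states
  0 | (01)* = 10 states
  (0 | (01)*)* = 12 states
  (0 | (01)*)* | 1 = 16 states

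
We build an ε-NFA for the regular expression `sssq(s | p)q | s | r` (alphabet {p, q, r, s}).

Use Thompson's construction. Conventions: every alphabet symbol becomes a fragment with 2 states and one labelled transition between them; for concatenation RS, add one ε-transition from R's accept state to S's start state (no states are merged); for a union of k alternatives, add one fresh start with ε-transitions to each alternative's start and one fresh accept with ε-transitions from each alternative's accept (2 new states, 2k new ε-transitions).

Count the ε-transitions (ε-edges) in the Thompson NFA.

Recursing over subexpressions:
Each of the 9 symbol leaves contributes 0 ε-transitions.
  s | p = 4 ε-transitions
  sssq(s | p)q = 9 ε-transitions
  sssq(s | p)q | s | r = 15 ε-transitions

15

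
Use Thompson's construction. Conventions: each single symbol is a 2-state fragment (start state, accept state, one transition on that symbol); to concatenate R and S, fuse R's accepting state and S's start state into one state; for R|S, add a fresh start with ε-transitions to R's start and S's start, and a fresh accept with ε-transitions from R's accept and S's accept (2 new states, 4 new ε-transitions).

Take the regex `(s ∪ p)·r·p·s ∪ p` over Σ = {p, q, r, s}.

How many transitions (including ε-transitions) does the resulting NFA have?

14

By structural recursion:
Each of the 6 symbol leaves contributes 1 transition (1 symbol, 0 ε).
  s ∪ p = 6 transitions (2 symbol, 4 ε)
  (s ∪ p)·r·p·s = 9 transitions (5 symbol, 4 ε)
  (s ∪ p)·r·p·s ∪ p = 14 transitions (6 symbol, 8 ε)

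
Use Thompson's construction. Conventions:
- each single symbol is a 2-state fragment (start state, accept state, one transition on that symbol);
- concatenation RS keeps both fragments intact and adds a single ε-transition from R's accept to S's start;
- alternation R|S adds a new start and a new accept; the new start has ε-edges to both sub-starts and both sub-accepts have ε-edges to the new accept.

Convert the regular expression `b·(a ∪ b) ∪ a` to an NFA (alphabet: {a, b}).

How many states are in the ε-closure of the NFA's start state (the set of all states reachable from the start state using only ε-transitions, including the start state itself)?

3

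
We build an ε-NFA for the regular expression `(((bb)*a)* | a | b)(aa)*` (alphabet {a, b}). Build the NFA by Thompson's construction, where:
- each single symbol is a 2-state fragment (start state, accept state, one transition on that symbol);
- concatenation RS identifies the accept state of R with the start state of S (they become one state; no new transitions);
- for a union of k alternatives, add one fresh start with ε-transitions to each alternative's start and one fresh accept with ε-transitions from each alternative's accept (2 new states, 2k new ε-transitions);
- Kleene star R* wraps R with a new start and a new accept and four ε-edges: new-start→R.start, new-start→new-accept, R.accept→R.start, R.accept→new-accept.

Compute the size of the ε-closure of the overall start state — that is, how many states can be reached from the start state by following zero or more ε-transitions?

11

Let C(F) = |ε-closure(F.start)| within fragment F, and note whether F accepts ε. Symbol fragments have C = 1 and do not accept ε. Then:
  bb : same as the first factor's closure: |ε-closure| = 1
  (bb)* : the star's fresh start ε-reaches both the body's start and the fresh accept: |ε-closure| = 2 + 1 = 3
  (bb)*a : |ε-closure| = 3 + (1−1) = 3 (closure spills across the concat boundary because the left factor accepts ε)
  ((bb)*a)* : |ε-closure| = 1 (new start) + 3 (body) + 1 (new accept) = 5
  ((bb)*a)* | a | b : new start ε-reaches every alternative's start; at least one alternative accepts ε, so the union's new accept is reached too: |ε-closure| = 1 + 5 + 1 + 1 + 1 = 9
  aa : same as the first factor's closure: |ε-closure| = 1
  (aa)* : the star's fresh start ε-reaches both the body's start and the fresh accept: |ε-closure| = 2 + 1 = 3
  (((bb)*a)* | a | b)(aa)* : |ε-closure| = 9 + (3−1) = 11 (closure spills across the concat boundary because the left factor accepts ε)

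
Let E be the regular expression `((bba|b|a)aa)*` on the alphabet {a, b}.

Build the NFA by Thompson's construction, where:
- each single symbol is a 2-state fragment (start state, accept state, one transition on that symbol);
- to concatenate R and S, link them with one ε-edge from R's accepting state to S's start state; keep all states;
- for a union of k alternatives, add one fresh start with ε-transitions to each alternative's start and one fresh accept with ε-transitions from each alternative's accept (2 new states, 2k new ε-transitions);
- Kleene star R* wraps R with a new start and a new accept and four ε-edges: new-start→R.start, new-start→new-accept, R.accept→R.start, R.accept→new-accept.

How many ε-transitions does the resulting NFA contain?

14

Bottom-up over the parse tree:
Each of the 7 symbol leaves contributes 0 ε-transitions.
  bba → 2 ε-transitions
  bba|b|a → 8 ε-transitions
  (bba|b|a)aa → 10 ε-transitions
  ((bba|b|a)aa)* → 14 ε-transitions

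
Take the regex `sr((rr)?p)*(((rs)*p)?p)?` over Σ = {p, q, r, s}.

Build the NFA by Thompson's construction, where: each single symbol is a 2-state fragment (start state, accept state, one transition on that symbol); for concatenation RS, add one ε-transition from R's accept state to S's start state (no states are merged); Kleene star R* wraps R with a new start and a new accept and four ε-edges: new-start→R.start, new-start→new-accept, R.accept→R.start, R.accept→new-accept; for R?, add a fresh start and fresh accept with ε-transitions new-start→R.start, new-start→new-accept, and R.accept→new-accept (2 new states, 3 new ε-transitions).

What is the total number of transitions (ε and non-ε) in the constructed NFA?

By structural recursion:
Each of the 9 symbol leaves contributes 1 transition (1 symbol, 0 ε).
  rr → 3 transitions (2 symbol, 1 ε)
  (rr)? → 6 transitions (2 symbol, 4 ε)
  (rr)?p → 8 transitions (3 symbol, 5 ε)
  ((rr)?p)* → 12 transitions (3 symbol, 9 ε)
  rs → 3 transitions (2 symbol, 1 ε)
  (rs)* → 7 transitions (2 symbol, 5 ε)
  (rs)*p → 9 transitions (3 symbol, 6 ε)
  ((rs)*p)? → 12 transitions (3 symbol, 9 ε)
  ((rs)*p)?p → 14 transitions (4 symbol, 10 ε)
  (((rs)*p)?p)? → 17 transitions (4 symbol, 13 ε)
  sr((rr)?p)*(((rs)*p)?p)? → 34 transitions (9 symbol, 25 ε)

34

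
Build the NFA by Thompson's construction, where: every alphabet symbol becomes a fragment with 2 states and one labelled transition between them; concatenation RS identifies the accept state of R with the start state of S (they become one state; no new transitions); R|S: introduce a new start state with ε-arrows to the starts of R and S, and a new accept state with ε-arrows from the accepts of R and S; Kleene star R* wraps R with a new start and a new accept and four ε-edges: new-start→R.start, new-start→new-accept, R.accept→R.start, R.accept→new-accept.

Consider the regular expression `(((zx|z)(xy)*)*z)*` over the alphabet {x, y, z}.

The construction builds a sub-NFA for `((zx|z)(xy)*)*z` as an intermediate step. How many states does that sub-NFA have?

Fragment for `((zx|z)(xy)*)*z`:
Each of the 6 symbol leaves contributes a 2-state fragment.
  zx = 3 states
  zx|z = 7 states
  xy = 3 states
  (xy)* = 5 states
  (zx|z)(xy)* = 11 states
  ((zx|z)(xy)*)* = 13 states
  ((zx|z)(xy)*)*z = 14 states

14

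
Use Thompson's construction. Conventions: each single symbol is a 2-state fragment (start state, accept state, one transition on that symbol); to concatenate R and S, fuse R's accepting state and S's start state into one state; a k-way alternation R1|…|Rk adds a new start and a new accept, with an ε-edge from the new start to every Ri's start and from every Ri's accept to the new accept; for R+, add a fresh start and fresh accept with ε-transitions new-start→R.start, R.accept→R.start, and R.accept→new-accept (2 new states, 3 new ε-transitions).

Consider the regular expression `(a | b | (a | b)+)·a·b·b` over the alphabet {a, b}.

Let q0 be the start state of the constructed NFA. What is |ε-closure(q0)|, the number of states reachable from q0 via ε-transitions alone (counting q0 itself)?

7

Work bottom-up. For each fragment F, track |ε-closure(F.start)| and whether F's accept lies in that closure (i.e. whether F accepts ε). A single-symbol fragment has closure size 1 and does not accept ε.
  a | b : new start ε-reaches every alternative's start; none of them accept ε, so the new accept is not reached: |closure| = 1 + 1 + 1 = 3
  (a | b)+ : |closure| = 1 + 3 = 4 (the body doesn't accept ε, so the new accept is not reached)
  a | b | (a | b)+ : new start ε-reaches every alternative's start; none of them accept ε, so the new accept is not reached: |closure| = 1 + 1 + 1 + 4 = 7
  (a | b | (a | b)+)·a·b·b : same as the first factor's closure: |closure| = 7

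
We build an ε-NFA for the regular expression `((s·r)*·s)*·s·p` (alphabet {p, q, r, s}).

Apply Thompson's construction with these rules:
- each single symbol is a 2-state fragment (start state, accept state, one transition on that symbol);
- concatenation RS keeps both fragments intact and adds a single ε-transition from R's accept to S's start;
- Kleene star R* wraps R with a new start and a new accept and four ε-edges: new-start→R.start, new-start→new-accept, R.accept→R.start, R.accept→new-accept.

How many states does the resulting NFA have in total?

Bottom-up over the parse tree:
Each of the 5 symbol leaves contributes a 2-state fragment.
  s·r — 4 states
  (s·r)* — 6 states
  (s·r)*·s — 8 states
  ((s·r)*·s)* — 10 states
  ((s·r)*·s)*·s·p — 14 states

14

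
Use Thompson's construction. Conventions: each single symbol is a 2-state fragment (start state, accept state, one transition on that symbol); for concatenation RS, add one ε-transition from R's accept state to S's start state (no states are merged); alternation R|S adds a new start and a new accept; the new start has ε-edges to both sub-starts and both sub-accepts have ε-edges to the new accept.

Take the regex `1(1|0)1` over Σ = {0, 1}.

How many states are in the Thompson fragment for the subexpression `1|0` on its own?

6

Fragment for `1|0`:
Each of the 2 symbol leaves contributes a 2-state fragment.
  1|0 : 6 states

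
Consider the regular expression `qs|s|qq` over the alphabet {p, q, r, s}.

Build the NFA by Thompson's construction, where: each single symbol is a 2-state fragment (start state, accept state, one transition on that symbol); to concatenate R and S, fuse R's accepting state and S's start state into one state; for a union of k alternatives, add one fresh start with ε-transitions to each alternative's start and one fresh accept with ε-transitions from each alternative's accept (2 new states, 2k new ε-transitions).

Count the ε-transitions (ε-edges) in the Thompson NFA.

Bottom-up over the parse tree:
Each of the 5 symbol leaves contributes 0 ε-transitions.
  qs → 0 ε-transitions
  qq → 0 ε-transitions
  qs|s|qq → 6 ε-transitions

6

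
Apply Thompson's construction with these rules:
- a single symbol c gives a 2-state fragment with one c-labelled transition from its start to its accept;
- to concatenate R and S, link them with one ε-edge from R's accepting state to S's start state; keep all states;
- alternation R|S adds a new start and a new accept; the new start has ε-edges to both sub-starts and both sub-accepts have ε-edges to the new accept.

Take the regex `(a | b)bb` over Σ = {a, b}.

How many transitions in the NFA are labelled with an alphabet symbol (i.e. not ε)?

4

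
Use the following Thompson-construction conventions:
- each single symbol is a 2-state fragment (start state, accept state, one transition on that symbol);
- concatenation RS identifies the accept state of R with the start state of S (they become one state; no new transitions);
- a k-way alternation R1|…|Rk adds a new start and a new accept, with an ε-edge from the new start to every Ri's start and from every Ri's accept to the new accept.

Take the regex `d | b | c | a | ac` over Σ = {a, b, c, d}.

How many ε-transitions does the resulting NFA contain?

10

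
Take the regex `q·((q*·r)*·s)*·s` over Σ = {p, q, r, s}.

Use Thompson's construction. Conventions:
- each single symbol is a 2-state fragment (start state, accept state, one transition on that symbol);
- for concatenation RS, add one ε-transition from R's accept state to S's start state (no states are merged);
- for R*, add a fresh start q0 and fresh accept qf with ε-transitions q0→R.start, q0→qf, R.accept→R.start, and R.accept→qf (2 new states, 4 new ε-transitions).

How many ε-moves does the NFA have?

16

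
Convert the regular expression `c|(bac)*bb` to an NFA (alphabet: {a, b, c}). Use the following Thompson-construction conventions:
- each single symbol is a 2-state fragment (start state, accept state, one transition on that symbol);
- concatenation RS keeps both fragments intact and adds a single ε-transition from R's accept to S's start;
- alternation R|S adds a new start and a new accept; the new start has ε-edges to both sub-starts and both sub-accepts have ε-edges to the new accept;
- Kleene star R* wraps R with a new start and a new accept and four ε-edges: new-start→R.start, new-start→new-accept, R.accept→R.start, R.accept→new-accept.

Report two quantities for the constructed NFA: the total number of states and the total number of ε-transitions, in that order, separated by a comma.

16, 12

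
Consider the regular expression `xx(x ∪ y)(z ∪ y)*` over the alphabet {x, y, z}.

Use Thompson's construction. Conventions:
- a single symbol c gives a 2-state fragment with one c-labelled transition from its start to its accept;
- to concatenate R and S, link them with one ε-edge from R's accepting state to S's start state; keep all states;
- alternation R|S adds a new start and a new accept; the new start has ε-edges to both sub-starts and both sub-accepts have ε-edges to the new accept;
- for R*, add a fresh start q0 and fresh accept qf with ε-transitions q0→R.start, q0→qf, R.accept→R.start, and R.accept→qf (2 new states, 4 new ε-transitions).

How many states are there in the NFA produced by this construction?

Recursing over subexpressions:
Each of the 6 symbol leaves contributes a 2-state fragment.
  x ∪ y — 6 states
  z ∪ y — 6 states
  (z ∪ y)* — 8 states
  xx(x ∪ y)(z ∪ y)* — 18 states

18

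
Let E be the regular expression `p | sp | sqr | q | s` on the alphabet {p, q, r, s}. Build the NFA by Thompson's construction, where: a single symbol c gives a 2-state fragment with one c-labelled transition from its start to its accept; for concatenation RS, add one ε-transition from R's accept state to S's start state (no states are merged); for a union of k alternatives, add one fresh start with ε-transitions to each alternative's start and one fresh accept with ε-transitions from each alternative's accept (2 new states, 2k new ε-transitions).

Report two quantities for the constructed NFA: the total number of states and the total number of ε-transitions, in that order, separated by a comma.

By structural recursion:
Each of the 8 symbol leaves contributes 2 states and 0 ε-transitions.
  sp : 4 states, 1 ε-transition
  sqr : 6 states, 2 ε-transitions
  p | sp | sqr | q | s : 18 states, 13 ε-transitions

18, 13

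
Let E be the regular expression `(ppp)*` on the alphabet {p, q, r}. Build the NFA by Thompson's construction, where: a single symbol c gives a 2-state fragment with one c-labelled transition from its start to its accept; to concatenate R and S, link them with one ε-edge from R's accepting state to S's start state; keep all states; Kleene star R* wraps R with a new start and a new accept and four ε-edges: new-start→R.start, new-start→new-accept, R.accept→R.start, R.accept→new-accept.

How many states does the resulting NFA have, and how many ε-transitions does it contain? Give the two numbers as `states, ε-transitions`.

Per subexpression:
Each of the 3 symbol leaves contributes 2 states and 0 ε-transitions.
  ppp — 6 states, 2 ε-transitions
  (ppp)* — 8 states, 6 ε-transitions

8, 6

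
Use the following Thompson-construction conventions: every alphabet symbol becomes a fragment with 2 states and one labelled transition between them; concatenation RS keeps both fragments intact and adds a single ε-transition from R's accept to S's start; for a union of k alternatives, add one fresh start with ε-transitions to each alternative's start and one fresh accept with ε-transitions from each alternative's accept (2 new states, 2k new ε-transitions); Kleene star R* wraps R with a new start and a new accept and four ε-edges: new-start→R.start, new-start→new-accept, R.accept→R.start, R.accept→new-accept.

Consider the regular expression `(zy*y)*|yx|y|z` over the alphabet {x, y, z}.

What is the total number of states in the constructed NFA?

Per subexpression:
Each of the 7 symbol leaves contributes a 2-state fragment.
  y* : 4 states
  zy*y : 8 states
  (zy*y)* : 10 states
  yx : 4 states
  (zy*y)*|yx|y|z : 20 states

20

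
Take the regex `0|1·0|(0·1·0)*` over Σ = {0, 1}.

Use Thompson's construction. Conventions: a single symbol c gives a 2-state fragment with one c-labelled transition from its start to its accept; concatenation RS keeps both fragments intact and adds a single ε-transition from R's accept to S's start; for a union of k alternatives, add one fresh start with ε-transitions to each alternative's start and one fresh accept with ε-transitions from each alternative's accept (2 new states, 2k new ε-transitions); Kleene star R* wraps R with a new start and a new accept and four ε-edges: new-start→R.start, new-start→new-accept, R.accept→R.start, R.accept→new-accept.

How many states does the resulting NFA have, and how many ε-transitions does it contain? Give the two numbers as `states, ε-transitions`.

Building bottom-up:
Each of the 6 symbol leaves contributes 2 states and 0 ε-transitions.
  1·0 = 4 states, 1 ε-transition
  0·1·0 = 6 states, 2 ε-transitions
  (0·1·0)* = 8 states, 6 ε-transitions
  0|1·0|(0·1·0)* = 16 states, 13 ε-transitions

16, 13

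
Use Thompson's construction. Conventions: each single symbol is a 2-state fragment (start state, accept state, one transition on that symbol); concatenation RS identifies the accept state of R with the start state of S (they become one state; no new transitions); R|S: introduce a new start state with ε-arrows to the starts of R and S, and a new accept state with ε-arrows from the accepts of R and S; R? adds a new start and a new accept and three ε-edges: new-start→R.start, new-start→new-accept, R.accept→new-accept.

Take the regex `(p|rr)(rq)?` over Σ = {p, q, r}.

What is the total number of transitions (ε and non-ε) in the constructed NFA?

Bottom-up over the parse tree:
Each of the 5 symbol leaves contributes 1 transition (1 symbol, 0 ε).
  rr : 2 transitions (2 symbol, 0 ε)
  p|rr : 7 transitions (3 symbol, 4 ε)
  rq : 2 transitions (2 symbol, 0 ε)
  (rq)? : 5 transitions (2 symbol, 3 ε)
  (p|rr)(rq)? : 12 transitions (5 symbol, 7 ε)

12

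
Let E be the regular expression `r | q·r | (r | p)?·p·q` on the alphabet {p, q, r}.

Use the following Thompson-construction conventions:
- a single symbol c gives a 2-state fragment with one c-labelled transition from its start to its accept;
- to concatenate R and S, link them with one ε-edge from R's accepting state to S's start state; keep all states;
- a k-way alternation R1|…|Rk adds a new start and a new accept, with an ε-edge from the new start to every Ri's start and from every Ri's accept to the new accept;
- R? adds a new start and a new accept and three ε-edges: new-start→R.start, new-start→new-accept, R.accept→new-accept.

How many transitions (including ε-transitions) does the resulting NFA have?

23

Bottom-up over the parse tree:
Each of the 7 symbol leaves contributes 1 transition (1 symbol, 0 ε).
  q·r : 3 transitions (2 symbol, 1 ε)
  r | p : 6 transitions (2 symbol, 4 ε)
  (r | p)? : 9 transitions (2 symbol, 7 ε)
  (r | p)?·p·q : 13 transitions (4 symbol, 9 ε)
  r | q·r | (r | p)?·p·q : 23 transitions (7 symbol, 16 ε)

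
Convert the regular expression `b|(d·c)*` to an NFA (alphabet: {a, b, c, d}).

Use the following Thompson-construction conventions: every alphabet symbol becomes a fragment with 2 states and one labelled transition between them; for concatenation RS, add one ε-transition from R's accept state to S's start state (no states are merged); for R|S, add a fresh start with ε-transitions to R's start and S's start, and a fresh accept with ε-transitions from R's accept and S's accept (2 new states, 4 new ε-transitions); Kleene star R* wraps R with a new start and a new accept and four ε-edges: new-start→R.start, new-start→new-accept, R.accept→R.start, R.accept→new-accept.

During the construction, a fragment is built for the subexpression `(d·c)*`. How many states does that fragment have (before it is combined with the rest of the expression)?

Fragment for `(d·c)*`:
Each of the 2 symbol leaves contributes a 2-state fragment.
  d·c → 4 states
  (d·c)* → 6 states

6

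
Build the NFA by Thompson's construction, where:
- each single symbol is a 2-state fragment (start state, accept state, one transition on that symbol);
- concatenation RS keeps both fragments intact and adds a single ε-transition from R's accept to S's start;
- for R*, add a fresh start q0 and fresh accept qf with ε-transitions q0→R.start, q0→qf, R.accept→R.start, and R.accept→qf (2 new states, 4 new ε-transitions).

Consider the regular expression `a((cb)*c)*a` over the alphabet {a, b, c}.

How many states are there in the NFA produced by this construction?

14

Bottom-up over the parse tree:
Each of the 5 symbol leaves contributes a 2-state fragment.
  cb — 4 states
  (cb)* — 6 states
  (cb)*c — 8 states
  ((cb)*c)* — 10 states
  a((cb)*c)*a — 14 states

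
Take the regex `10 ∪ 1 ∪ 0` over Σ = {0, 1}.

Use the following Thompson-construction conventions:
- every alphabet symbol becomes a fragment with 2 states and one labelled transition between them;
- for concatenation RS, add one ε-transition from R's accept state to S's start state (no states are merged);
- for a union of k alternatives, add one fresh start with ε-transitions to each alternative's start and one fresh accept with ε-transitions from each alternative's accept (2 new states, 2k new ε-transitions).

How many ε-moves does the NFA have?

By structural recursion:
Each of the 4 symbol leaves contributes 0 ε-transitions.
  10 : 1 ε-transition
  10 ∪ 1 ∪ 0 : 7 ε-transitions

7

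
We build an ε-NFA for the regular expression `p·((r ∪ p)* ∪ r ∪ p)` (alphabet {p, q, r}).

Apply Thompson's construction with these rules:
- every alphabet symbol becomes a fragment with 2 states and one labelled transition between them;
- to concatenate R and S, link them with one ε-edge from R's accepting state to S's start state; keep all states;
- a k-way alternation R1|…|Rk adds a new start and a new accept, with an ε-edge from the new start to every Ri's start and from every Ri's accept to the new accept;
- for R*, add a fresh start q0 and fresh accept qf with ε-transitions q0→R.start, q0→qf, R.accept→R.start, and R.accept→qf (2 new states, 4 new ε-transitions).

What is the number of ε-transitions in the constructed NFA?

Bottom-up over the parse tree:
Each of the 5 symbol leaves contributes 0 ε-transitions.
  r ∪ p = 4 ε-transitions
  (r ∪ p)* = 8 ε-transitions
  (r ∪ p)* ∪ r ∪ p = 14 ε-transitions
  p·((r ∪ p)* ∪ r ∪ p) = 15 ε-transitions

15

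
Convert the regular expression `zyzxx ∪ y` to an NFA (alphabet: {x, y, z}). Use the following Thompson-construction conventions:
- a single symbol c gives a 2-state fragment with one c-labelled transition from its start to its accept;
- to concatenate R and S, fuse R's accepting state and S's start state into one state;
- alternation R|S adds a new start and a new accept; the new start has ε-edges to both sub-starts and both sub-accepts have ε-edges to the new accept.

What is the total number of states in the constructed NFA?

10

By structural recursion:
Each of the 6 symbol leaves contributes a 2-state fragment.
  zyzxx — 6 states
  zyzxx ∪ y — 10 states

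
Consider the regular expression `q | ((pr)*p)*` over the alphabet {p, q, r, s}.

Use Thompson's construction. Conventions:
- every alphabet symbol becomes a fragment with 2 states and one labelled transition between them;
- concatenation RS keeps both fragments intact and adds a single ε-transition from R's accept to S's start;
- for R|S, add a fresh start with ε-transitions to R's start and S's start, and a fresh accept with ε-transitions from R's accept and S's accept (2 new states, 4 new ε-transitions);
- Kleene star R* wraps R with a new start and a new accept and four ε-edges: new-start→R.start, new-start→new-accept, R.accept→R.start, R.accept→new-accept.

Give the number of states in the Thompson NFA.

14

Per subexpression:
Each of the 4 symbol leaves contributes a 2-state fragment.
  pr = 4 states
  (pr)* = 6 states
  (pr)*p = 8 states
  ((pr)*p)* = 10 states
  q | ((pr)*p)* = 14 states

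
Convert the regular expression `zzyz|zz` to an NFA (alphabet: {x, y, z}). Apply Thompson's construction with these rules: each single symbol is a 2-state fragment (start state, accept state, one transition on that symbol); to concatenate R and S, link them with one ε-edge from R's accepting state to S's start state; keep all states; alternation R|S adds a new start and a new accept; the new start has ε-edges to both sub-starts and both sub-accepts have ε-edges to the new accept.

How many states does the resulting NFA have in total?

Recursing over subexpressions:
Each of the 6 symbol leaves contributes a 2-state fragment.
  zzyz — 8 states
  zz — 4 states
  zzyz|zz — 14 states

14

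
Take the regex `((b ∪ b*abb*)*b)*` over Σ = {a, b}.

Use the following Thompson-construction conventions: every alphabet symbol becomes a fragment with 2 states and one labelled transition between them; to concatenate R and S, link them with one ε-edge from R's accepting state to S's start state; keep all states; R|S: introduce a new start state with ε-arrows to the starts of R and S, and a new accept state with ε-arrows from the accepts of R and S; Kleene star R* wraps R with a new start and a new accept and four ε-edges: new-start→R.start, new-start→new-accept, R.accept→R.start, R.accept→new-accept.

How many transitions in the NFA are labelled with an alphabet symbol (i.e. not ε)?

6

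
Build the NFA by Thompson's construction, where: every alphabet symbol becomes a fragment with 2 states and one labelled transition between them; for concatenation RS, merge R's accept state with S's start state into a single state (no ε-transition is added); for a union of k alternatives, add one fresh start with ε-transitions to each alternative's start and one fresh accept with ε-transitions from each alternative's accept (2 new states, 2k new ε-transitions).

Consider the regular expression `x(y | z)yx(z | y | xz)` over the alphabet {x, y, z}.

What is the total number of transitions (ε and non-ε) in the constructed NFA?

19

Recursing over subexpressions:
Each of the 9 symbol leaves contributes 1 transition (1 symbol, 0 ε).
  y | z : 6 transitions (2 symbol, 4 ε)
  xz : 2 transitions (2 symbol, 0 ε)
  z | y | xz : 10 transitions (4 symbol, 6 ε)
  x(y | z)yx(z | y | xz) : 19 transitions (9 symbol, 10 ε)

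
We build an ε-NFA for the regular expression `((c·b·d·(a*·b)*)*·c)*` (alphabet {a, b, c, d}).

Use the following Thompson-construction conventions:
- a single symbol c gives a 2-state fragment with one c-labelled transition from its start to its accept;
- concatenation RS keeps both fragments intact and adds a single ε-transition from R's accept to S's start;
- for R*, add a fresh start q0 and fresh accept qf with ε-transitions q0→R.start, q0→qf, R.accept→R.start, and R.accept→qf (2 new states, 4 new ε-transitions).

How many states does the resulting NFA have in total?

Per subexpression:
Each of the 6 symbol leaves contributes a 2-state fragment.
  a* → 4 states
  a*·b → 6 states
  (a*·b)* → 8 states
  c·b·d·(a*·b)* → 14 states
  (c·b·d·(a*·b)*)* → 16 states
  (c·b·d·(a*·b)*)*·c → 18 states
  ((c·b·d·(a*·b)*)*·c)* → 20 states

20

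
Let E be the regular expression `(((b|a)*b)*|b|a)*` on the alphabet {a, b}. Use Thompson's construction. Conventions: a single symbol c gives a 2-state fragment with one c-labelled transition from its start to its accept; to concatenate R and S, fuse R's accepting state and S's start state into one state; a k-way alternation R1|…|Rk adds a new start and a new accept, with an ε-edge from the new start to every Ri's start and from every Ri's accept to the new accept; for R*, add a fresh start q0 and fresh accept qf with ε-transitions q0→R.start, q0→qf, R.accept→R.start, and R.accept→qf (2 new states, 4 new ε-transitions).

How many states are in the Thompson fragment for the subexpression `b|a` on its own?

6

Fragment for `b|a`:
Each of the 2 symbol leaves contributes a 2-state fragment.
  b|a — 6 states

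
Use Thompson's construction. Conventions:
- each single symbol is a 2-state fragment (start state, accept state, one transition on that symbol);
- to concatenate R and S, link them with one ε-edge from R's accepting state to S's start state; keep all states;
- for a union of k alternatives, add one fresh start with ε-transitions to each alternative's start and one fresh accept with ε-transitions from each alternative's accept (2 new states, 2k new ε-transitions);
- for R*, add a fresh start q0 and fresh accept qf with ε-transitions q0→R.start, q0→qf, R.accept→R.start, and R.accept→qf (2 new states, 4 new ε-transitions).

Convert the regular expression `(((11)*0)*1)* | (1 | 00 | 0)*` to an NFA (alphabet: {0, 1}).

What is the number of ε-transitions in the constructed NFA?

30

Per subexpression:
Each of the 8 symbol leaves contributes 0 ε-transitions.
  11 — 1 ε-transition
  (11)* — 5 ε-transitions
  (11)*0 — 6 ε-transitions
  ((11)*0)* — 10 ε-transitions
  ((11)*0)*1 — 11 ε-transitions
  (((11)*0)*1)* — 15 ε-transitions
  00 — 1 ε-transition
  1 | 00 | 0 — 7 ε-transitions
  (1 | 00 | 0)* — 11 ε-transitions
  (((11)*0)*1)* | (1 | 00 | 0)* — 30 ε-transitions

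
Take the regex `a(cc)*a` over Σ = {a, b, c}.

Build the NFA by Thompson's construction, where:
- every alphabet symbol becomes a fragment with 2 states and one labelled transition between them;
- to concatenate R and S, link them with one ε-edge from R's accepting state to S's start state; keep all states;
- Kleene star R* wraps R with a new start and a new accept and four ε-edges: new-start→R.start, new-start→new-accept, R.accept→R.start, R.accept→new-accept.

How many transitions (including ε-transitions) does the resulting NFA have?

11

Per subexpression:
Each of the 4 symbol leaves contributes 1 transition (1 symbol, 0 ε).
  cc = 3 transitions (2 symbol, 1 ε)
  (cc)* = 7 transitions (2 symbol, 5 ε)
  a(cc)*a = 11 transitions (4 symbol, 7 ε)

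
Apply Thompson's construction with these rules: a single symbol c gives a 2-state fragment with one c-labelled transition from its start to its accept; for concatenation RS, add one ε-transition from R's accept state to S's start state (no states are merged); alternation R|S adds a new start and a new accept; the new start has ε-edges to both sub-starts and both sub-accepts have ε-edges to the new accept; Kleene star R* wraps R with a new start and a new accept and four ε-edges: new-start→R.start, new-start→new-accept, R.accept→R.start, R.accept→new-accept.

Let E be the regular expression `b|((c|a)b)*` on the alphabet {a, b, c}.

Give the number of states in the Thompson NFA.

By structural recursion:
Each of the 4 symbol leaves contributes a 2-state fragment.
  c|a : 6 states
  (c|a)b : 8 states
  ((c|a)b)* : 10 states
  b|((c|a)b)* : 14 states

14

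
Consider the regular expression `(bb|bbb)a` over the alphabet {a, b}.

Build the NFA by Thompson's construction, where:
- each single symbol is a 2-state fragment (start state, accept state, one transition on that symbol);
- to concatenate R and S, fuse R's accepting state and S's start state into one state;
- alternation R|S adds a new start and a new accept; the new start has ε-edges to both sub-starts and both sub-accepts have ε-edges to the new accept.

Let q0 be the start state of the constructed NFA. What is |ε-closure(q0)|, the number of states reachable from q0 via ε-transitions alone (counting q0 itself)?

3

Work bottom-up. For each fragment F, track |ε-closure(F.start)| and whether F's accept lies in that closure (i.e. whether F accepts ε). A single-symbol fragment has closure size 1 and does not accept ε.
  bb : same as the first factor's closure: |closure| = 1
  bbb : same as the first factor's closure: |closure| = 1
  bb|bbb : new start ε-reaches every alternative's start; none of them accept ε, so the new accept is not reached: |closure| = 1 + 1 + 1 = 3
  (bb|bbb)a : |closure| equals the left operand's closure size = 3 (its accept is not ε-reachable, so the closure stops there)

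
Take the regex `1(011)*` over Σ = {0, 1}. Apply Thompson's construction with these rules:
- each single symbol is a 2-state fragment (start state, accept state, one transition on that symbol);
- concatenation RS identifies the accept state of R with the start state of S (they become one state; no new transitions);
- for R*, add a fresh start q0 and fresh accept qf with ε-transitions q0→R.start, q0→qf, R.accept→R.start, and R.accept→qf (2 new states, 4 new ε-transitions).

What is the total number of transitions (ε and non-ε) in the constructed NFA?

8

Building bottom-up:
Each of the 4 symbol leaves contributes 1 transition (1 symbol, 0 ε).
  011 = 3 transitions (3 symbol, 0 ε)
  (011)* = 7 transitions (3 symbol, 4 ε)
  1(011)* = 8 transitions (4 symbol, 4 ε)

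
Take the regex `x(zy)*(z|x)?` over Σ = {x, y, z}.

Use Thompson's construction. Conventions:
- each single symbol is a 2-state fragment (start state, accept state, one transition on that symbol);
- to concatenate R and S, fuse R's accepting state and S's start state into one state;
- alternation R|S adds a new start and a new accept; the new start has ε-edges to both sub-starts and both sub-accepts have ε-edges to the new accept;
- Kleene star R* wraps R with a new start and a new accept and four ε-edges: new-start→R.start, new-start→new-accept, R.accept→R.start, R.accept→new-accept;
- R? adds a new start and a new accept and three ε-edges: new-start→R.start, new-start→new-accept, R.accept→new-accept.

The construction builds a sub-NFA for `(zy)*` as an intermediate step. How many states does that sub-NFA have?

5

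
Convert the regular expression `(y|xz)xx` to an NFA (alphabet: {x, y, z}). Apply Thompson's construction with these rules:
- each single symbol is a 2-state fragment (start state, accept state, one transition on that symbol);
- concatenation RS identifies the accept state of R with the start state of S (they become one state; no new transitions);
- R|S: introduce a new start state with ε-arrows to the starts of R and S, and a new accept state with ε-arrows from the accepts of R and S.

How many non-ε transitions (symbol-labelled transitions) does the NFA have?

5

Recursing over subexpressions:
Each of the 5 symbol leaves contributes exactly 1 symbol transition.
  xz → 2 symbol transitions
  y|xz → 3 symbol transitions
  (y|xz)xx → 5 symbol transitions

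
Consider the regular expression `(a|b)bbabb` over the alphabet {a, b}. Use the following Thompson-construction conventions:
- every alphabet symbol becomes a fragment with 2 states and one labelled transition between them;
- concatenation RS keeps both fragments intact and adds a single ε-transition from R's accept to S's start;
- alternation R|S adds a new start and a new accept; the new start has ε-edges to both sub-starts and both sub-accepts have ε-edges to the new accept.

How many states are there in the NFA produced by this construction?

16

Per subexpression:
Each of the 7 symbol leaves contributes a 2-state fragment.
  a|b — 6 states
  (a|b)bbabb — 16 states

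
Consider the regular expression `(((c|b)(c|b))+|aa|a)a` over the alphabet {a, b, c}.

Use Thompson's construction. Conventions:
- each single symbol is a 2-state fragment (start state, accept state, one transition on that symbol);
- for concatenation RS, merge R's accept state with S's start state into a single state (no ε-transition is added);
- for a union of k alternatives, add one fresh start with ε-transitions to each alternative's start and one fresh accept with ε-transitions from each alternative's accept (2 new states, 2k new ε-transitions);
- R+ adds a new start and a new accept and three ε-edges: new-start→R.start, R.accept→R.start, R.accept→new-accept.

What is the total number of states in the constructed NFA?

21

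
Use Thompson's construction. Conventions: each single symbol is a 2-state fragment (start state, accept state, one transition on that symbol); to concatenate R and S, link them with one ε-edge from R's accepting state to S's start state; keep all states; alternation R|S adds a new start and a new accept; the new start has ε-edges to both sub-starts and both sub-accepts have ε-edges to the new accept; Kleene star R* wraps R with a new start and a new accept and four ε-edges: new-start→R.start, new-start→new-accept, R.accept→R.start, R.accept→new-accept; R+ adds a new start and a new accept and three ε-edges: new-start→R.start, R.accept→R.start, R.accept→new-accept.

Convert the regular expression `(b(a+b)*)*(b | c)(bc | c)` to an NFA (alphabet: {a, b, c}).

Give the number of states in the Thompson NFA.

Per subexpression:
Each of the 8 symbol leaves contributes a 2-state fragment.
  a+ — 4 states
  a+b — 6 states
  (a+b)* — 8 states
  b(a+b)* — 10 states
  (b(a+b)*)* — 12 states
  b | c — 6 states
  bc — 4 states
  bc | c — 8 states
  (b(a+b)*)*(b | c)(bc | c) — 26 states

26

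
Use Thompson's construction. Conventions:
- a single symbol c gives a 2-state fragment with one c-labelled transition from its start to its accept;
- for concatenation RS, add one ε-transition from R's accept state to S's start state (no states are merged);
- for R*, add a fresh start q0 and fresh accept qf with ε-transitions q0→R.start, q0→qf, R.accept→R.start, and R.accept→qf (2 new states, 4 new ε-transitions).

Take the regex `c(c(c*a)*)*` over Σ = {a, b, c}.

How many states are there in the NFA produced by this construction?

14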